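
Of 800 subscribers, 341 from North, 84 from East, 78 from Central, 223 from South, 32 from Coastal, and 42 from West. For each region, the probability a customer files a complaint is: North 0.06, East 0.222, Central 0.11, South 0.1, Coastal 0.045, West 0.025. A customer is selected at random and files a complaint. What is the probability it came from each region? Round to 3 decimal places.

North 0.282, East 0.257, Central 0.118, South 0.308, Coastal 0.020, West 0.014

Unnormalized posteriors (prior × likelihood):
  North: 0.42625 × 0.06 = 0.025575
  East: 0.105 × 0.222 = 0.02331
  Central: 0.0975 × 0.11 = 0.010725
  South: 0.27875 × 0.1 = 0.027875
  Coastal: 0.04 × 0.045 = 0.0018
  West: 0.0525 × 0.025 = 0.0013125
Normalizing constant = 0.0905975.
P(North | complaint) = 0.025575/0.0905975 ≈ 0.282
P(East | complaint) = 0.02331/0.0905975 ≈ 0.257
P(Central | complaint) = 0.010725/0.0905975 ≈ 0.118
P(South | complaint) = 0.027875/0.0905975 ≈ 0.308
P(Coastal | complaint) = 0.0018/0.0905975 ≈ 0.020
P(West | complaint) = 0.0013125/0.0905975 ≈ 0.014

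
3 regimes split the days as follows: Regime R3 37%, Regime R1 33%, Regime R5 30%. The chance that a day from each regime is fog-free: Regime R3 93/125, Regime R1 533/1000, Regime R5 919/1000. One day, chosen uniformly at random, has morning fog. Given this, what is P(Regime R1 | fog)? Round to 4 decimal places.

Taking complements, P(fog | each) = Regime R3 0.256, Regime R1 0.467, Regime R5 0.081.
Compute prior × likelihood for every hypothesis:
  Regime R3: 0.37 × 0.256 = 0.09472
  Regime R1: 0.33 × 0.467 = 0.15411
  Regime R5: 0.3 × 0.081 = 0.0243
Sum = 0.27313.
P(Regime R1 | evidence) = 0.15411 / 0.27313 ≈ 0.5642.

0.5642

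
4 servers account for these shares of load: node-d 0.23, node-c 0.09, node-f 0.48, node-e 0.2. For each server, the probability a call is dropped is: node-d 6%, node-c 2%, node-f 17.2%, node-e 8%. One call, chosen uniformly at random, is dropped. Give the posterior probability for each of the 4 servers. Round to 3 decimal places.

node-d 0.121, node-c 0.016, node-f 0.723, node-e 0.140

Prior × likelihood for each hypothesis:
  node-d: 0.23 × 0.06 = 0.0138
  node-c: 0.09 × 0.02 = 0.0018
  node-f: 0.48 × 0.172 = 0.08256
  node-e: 0.2 × 0.08 = 0.016
Sum = 0.11416.
P(node-d | dropped) = 0.0138/0.11416 ≈ 0.121
P(node-c | dropped) = 0.0018/0.11416 ≈ 0.016
P(node-f | dropped) = 0.08256/0.11416 ≈ 0.723
P(node-e | dropped) = 0.016/0.11416 ≈ 0.140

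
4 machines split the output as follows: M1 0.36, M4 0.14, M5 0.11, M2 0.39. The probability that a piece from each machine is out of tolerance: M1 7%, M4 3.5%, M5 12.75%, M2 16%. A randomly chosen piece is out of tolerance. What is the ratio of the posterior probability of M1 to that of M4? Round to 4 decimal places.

Unnormalized posteriors (prior × likelihood):
  M1: 0.36 × 0.07 = 0.0252
  M4: 0.14 × 0.035 = 0.0049
  M5: 0.11 × 0.1275 = 0.014025
  M2: 0.39 × 0.16 = 0.0624
Sum = 0.106525.
The ratio is 0.0252 / 0.0049 (the normalizer cancels) = 5.1429.

5.1429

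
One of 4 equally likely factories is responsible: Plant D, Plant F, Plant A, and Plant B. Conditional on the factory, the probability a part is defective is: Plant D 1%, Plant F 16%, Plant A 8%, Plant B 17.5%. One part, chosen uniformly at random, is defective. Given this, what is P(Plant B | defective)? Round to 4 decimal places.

Since the prior is uniform, the posterior is proportional to the likelihood:
  Plant D: 0.01
  Plant F: 0.16
  Plant A: 0.08
  Plant B: 0.175
Total = 0.425.
P(Plant B | evidence) = 0.175 / 0.425 ≈ 0.4118.

0.4118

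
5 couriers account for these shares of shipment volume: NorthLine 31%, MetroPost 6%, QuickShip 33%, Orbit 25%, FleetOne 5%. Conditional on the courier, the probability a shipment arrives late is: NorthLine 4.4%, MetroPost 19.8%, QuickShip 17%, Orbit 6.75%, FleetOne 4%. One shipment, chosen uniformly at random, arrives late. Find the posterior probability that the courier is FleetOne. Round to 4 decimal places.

By Bayes' rule, posterior ∝ prior × likelihood:
  NorthLine: 0.31 × 0.044 = 0.01364
  MetroPost: 0.06 × 0.198 = 0.01188
  QuickShip: 0.33 × 0.17 = 0.0561
  Orbit: 0.25 × 0.0675 = 0.016875
  FleetOne: 0.05 × 0.04 = 0.002
Sum = 0.100495.
P(FleetOne | evidence) = 0.002 / 0.100495 ≈ 0.0199.

0.0199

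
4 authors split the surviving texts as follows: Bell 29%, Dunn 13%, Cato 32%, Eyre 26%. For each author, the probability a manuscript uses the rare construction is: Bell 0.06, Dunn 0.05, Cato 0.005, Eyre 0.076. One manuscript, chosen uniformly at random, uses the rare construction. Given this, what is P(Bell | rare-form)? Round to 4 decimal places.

0.3844

By Bayes' rule, posterior ∝ prior × likelihood:
  Bell: 0.29 × 0.06 = 0.0174
  Dunn: 0.13 × 0.05 = 0.0065
  Cato: 0.32 × 0.005 = 0.0016
  Eyre: 0.26 × 0.076 = 0.01976
Sum = 0.04526.
P(Bell | evidence) = 0.0174 / 0.04526 ≈ 0.3844.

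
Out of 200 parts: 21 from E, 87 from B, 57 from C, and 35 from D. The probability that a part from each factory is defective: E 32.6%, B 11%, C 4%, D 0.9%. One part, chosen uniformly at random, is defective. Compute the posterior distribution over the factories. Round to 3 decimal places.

Prior × likelihood for each hypothesis:
  E: 0.105 × 0.326 = 0.03423
  B: 0.435 × 0.11 = 0.04785
  C: 0.285 × 0.04 = 0.0114
  D: 0.175 × 0.009 = 0.001575
Sum = 0.095055.
P(E | defective) = 0.03423/0.095055 ≈ 0.360
P(B | defective) = 0.04785/0.095055 ≈ 0.503
P(C | defective) = 0.0114/0.095055 ≈ 0.120
P(D | defective) = 0.001575/0.095055 ≈ 0.017

E 0.360, B 0.503, C 0.120, D 0.017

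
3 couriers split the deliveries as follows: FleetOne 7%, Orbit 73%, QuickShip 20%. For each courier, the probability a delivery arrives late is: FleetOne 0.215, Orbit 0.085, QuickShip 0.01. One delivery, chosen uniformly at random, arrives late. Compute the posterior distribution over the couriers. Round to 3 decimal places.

Unnormalized posteriors (prior × likelihood):
  FleetOne: 0.07 × 0.215 = 0.01505
  Orbit: 0.73 × 0.085 = 0.06205
  QuickShip: 0.2 × 0.01 = 0.002
Sum = 0.0791.
P(FleetOne | late) = 0.01505/0.0791 ≈ 0.190
P(Orbit | late) = 0.06205/0.0791 ≈ 0.784
P(QuickShip | late) = 0.002/0.0791 ≈ 0.025

FleetOne 0.190, Orbit 0.784, QuickShip 0.025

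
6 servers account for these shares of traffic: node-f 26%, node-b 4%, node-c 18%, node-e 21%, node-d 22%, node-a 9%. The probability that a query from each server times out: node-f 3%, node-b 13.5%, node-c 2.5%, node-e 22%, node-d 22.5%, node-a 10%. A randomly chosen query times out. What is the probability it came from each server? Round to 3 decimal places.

Unnormalized posteriors (prior × likelihood):
  node-f: 0.26 × 0.03 = 0.0078
  node-b: 0.04 × 0.135 = 0.0054
  node-c: 0.18 × 0.025 = 0.0045
  node-e: 0.21 × 0.22 = 0.0462
  node-d: 0.22 × 0.225 = 0.0495
  node-a: 0.09 × 0.1 = 0.009
Normalizing constant = 0.1224.
P(node-f | timeout) = 0.0078/0.1224 ≈ 0.064
P(node-b | timeout) = 0.0054/0.1224 ≈ 0.044
P(node-c | timeout) = 0.0045/0.1224 ≈ 0.037
P(node-e | timeout) = 0.0462/0.1224 ≈ 0.377
P(node-d | timeout) = 0.0495/0.1224 ≈ 0.404
P(node-a | timeout) = 0.009/0.1224 ≈ 0.074
(Check: 0.064+0.044+0.037+0.377+0.404+0.074 = 1.000.)

node-f 0.064, node-b 0.044, node-c 0.037, node-e 0.377, node-d 0.404, node-a 0.074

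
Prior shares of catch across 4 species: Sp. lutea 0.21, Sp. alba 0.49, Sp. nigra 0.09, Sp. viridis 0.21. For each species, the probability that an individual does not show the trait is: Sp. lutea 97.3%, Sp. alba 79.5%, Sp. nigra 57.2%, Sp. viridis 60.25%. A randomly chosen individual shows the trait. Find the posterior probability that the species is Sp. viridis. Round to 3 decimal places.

Taking complements, P(trait | each) = Sp. lutea 0.027, Sp. alba 0.205, Sp. nigra 0.428, Sp. viridis 0.3975.
Unnormalized posteriors (prior × likelihood):
  Sp. lutea: 0.21 × 0.027 = 0.00567
  Sp. alba: 0.49 × 0.205 = 0.10045
  Sp. nigra: 0.09 × 0.428 = 0.03852
  Sp. viridis: 0.21 × 0.3975 = 0.083475
Normalizing constant = 0.228115.
P(Sp. viridis | evidence) = 0.083475 / 0.228115 ≈ 0.366.

0.366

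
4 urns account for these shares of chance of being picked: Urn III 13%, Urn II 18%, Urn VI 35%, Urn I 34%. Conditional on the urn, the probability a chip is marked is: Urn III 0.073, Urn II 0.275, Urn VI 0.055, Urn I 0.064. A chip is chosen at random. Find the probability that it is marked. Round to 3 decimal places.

Prior × likelihood for each hypothesis:
  Urn III: 0.13 × 0.073 = 0.00949
  Urn II: 0.18 × 0.275 = 0.0495
  Urn VI: 0.35 × 0.055 = 0.01925
  Urn I: 0.34 × 0.064 = 0.02176
P(marked) = 0.00949 + 0.0495 + 0.01925 + 0.02176 = 0.1 → 0.100.

0.100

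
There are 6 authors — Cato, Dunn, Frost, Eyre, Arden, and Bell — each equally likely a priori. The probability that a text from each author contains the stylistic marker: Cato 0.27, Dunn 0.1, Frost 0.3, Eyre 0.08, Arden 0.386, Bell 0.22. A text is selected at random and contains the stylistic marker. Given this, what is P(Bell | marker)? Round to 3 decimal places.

0.162

Since the prior is uniform, the posterior is proportional to the likelihood:
  Cato: 0.27
  Dunn: 0.1
  Frost: 0.3
  Eyre: 0.08
  Arden: 0.386
  Bell: 0.22
Sum = 1.356.
P(Bell | evidence) = 0.22 / 1.356 ≈ 0.162.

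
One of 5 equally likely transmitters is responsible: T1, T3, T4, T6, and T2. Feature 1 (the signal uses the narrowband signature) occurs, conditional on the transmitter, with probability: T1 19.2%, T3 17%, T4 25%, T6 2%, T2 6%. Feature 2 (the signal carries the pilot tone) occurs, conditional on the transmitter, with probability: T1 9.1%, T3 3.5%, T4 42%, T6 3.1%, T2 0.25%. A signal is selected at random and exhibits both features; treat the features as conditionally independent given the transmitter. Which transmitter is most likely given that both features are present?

T4

Since the prior is uniform, the posterior is proportional to the likelihood:
  T1: 0.192 × 0.091 = 0.017472
  T3: 0.17 × 0.035 = 0.00595
  T4: 0.25 × 0.42 = 0.105
  T6: 0.02 × 0.031 = 0.00062
  T2: 0.06 × 0.0025 = 0.00015
Total = 0.129192.
Largest term belongs to T4, so T4 is most probable.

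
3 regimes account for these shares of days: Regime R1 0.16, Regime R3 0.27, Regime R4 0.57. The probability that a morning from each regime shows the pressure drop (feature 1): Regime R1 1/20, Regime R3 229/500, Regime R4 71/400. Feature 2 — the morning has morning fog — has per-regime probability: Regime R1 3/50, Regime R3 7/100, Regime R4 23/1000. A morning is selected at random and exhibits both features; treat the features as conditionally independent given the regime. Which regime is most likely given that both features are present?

Regime R3

Unnormalized posteriors (prior × likelihood):
  Regime R1: 0.16 × 0.05 × 0.06 = 0.00048
  Regime R3: 0.27 × 0.458 × 0.07 = 0.0086562
  Regime R4: 0.57 × 0.1775 × 0.023 = 0.002327025
Sum = 0.011463225.
Largest term belongs to Regime R3, so Regime R3 is most probable.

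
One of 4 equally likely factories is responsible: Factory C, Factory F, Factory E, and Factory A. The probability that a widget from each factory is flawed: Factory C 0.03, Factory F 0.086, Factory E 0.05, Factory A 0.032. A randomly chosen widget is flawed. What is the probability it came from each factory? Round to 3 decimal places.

Since the prior is uniform, the posterior is proportional to the likelihood:
  Factory C: 0.03
  Factory F: 0.086
  Factory E: 0.05
  Factory A: 0.032
Sum = 0.198.
P(Factory C | flawed) = 0.03/0.198 ≈ 0.152
P(Factory F | flawed) = 0.086/0.198 ≈ 0.434
P(Factory E | flawed) = 0.05/0.198 ≈ 0.253
P(Factory A | flawed) = 0.032/0.198 ≈ 0.162

Factory C 0.152, Factory F 0.434, Factory E 0.253, Factory A 0.162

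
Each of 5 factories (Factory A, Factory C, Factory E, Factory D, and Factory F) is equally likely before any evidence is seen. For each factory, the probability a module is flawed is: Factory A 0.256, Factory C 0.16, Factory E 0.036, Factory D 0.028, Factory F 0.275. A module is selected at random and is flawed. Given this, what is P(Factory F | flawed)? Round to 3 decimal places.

Since the prior is uniform, the posterior is proportional to the likelihood:
  Factory A: 0.256
  Factory C: 0.16
  Factory E: 0.036
  Factory D: 0.028
  Factory F: 0.275
Total = 0.755.
P(Factory F | evidence) = 0.275 / 0.755 ≈ 0.364.

0.364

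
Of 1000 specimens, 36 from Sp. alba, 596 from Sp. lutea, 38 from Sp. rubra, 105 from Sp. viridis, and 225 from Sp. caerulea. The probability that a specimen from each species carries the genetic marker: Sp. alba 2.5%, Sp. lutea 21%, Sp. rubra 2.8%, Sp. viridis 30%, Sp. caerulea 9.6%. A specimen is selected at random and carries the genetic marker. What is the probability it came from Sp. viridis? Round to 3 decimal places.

Prior × likelihood for each hypothesis:
  Sp. alba: 0.036 × 0.025 = 0.0009
  Sp. lutea: 0.596 × 0.21 = 0.12516
  Sp. rubra: 0.038 × 0.028 = 0.001064
  Sp. viridis: 0.105 × 0.3 = 0.0315
  Sp. caerulea: 0.225 × 0.096 = 0.0216
Normalizing constant = 0.180224.
P(Sp. viridis | evidence) = 0.0315 / 0.180224 ≈ 0.175.

0.175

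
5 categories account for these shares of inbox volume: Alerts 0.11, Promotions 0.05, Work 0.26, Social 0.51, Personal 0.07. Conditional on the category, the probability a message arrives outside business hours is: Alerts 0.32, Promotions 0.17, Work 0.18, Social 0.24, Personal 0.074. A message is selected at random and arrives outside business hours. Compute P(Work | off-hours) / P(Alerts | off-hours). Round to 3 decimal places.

1.330

Unnormalized posteriors (prior × likelihood):
  Alerts: 0.11 × 0.32 = 0.0352
  Promotions: 0.05 × 0.17 = 0.0085
  Work: 0.26 × 0.18 = 0.0468
  Social: 0.51 × 0.24 = 0.1224
  Personal: 0.07 × 0.074 = 0.00518
Total = 0.21808.
The ratio is 0.0468 / 0.0352 (the normalizer cancels) = 1.330.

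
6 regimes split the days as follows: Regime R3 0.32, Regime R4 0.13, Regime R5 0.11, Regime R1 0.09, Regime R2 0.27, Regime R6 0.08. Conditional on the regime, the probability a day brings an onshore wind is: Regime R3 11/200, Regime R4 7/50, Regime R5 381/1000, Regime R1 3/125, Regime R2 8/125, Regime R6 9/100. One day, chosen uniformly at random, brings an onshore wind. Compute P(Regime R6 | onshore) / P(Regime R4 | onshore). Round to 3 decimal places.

By Bayes' rule, posterior ∝ prior × likelihood:
  Regime R3: 0.32 × 0.055 = 0.0176
  Regime R4: 0.13 × 0.14 = 0.0182
  Regime R5: 0.11 × 0.381 = 0.04191
  Regime R1: 0.09 × 0.024 = 0.00216
  Regime R2: 0.27 × 0.064 = 0.01728
  Regime R6: 0.08 × 0.09 = 0.0072
Sum = 0.10435.
The ratio is 0.0072 / 0.0182 (the normalizer cancels) = 0.396.

0.396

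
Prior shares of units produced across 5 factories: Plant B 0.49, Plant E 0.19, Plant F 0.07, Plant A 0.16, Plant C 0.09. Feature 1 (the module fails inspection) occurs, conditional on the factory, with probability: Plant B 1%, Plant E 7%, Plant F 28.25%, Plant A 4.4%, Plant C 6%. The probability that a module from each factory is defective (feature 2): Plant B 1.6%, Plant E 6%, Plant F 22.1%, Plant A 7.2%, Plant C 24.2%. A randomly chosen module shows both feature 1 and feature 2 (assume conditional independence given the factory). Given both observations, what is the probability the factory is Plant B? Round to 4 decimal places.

0.0111

Unnormalized posteriors (prior × likelihood):
  Plant B: 0.49 × 0.01 × 0.016 = 0.0000784
  Plant E: 0.19 × 0.07 × 0.06 = 0.000798
  Plant F: 0.07 × 0.2825 × 0.221 = 0.004370275
  Plant A: 0.16 × 0.044 × 0.072 = 0.00050688
  Plant C: 0.09 × 0.06 × 0.242 = 0.0013068
Total = 0.007060355.
P(Plant B | evidence) = 0.0000784 / 0.007060355 ≈ 0.0111.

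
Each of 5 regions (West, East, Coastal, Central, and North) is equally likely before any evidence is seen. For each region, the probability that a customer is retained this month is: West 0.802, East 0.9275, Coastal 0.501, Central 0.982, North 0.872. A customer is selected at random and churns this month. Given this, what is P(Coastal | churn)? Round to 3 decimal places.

0.545

Taking complements, P(churn | each) = West 0.198, East 0.0725, Coastal 0.499, Central 0.018, North 0.128.
Since the prior is uniform, the posterior is proportional to the likelihood:
  West: 0.198
  East: 0.0725
  Coastal: 0.499
  Central: 0.018
  North: 0.128
Normalizing constant = 0.9155.
P(Coastal | evidence) = 0.499 / 0.9155 ≈ 0.545.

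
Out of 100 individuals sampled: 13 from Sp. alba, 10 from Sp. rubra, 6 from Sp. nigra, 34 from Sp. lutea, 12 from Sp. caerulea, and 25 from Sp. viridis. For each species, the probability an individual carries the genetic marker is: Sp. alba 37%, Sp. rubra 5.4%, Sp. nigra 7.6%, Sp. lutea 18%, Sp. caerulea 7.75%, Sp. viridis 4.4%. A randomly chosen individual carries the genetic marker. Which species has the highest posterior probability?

By Bayes' rule, posterior ∝ prior × likelihood:
  Sp. alba: 0.13 × 0.37 = 0.0481
  Sp. rubra: 0.1 × 0.054 = 0.0054
  Sp. nigra: 0.06 × 0.076 = 0.00456
  Sp. lutea: 0.34 × 0.18 = 0.0612
  Sp. caerulea: 0.12 × 0.0775 = 0.0093
  Sp. viridis: 0.25 × 0.044 = 0.011
Normalizing constant = 0.13956.
Largest term belongs to Sp. lutea, so Sp. lutea is most probable.

Sp. lutea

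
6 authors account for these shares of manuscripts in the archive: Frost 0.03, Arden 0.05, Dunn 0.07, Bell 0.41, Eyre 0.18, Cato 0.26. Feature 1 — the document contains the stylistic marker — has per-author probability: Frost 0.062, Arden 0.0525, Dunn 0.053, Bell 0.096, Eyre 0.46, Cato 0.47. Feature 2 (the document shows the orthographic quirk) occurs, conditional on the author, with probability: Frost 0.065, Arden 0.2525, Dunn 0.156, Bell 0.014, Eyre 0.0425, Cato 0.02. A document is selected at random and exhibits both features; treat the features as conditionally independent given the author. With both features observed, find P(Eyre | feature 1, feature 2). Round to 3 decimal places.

By Bayes' rule, posterior ∝ prior × likelihood:
  Frost: 0.03 × 0.062 × 0.065 = 0.0001209
  Arden: 0.05 × 0.0525 × 0.2525 = 0.0006628125
  Dunn: 0.07 × 0.053 × 0.156 = 0.00057876
  Bell: 0.41 × 0.096 × 0.014 = 0.00055104
  Eyre: 0.18 × 0.46 × 0.0425 = 0.003519
  Cato: 0.26 × 0.47 × 0.02 = 0.002444
Normalizing constant = 0.0078765125.
P(Eyre | evidence) = 0.003519 / 0.0078765125 ≈ 0.447.

0.447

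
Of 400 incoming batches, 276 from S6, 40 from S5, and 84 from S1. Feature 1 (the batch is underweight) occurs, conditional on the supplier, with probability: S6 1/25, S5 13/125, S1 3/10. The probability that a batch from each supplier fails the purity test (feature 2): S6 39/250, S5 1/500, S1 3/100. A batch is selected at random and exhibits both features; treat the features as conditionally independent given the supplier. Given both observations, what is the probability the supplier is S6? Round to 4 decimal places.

0.6926

Unnormalized posteriors (prior × likelihood):
  S6: 0.69 × 0.04 × 0.156 = 0.0043056
  S5: 0.1 × 0.104 × 0.002 = 0.0000208
  S1: 0.21 × 0.3 × 0.03 = 0.00189
Total = 0.0062164.
P(S6 | evidence) = 0.0043056 / 0.0062164 ≈ 0.6926.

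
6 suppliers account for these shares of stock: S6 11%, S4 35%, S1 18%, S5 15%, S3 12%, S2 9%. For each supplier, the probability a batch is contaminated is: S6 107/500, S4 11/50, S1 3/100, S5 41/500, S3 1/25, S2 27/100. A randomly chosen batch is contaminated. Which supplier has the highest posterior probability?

S4

Unnormalized posteriors (prior × likelihood):
  S6: 0.11 × 0.214 = 0.02354
  S4: 0.35 × 0.22 = 0.077
  S1: 0.18 × 0.03 = 0.0054
  S5: 0.15 × 0.082 = 0.0123
  S3: 0.12 × 0.04 = 0.0048
  S2: 0.09 × 0.27 = 0.0243
Sum = 0.14734.
Largest term belongs to S4, so S4 is most probable.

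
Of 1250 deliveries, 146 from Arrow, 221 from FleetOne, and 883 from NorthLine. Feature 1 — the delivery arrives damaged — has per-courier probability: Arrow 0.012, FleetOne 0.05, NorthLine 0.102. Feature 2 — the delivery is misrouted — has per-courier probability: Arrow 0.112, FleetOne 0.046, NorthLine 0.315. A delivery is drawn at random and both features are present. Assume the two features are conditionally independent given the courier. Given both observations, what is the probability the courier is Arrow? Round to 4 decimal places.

Prior × likelihood for each hypothesis:
  Arrow: 0.1168 × 0.012 × 0.112 = 0.0001569792
  FleetOne: 0.1768 × 0.05 × 0.046 = 0.00040664
  NorthLine: 0.7064 × 0.102 × 0.315 = 0.022696632
Sum = 0.0232602512.
P(Arrow | evidence) = 0.0001569792 / 0.0232602512 ≈ 0.0067.

0.0067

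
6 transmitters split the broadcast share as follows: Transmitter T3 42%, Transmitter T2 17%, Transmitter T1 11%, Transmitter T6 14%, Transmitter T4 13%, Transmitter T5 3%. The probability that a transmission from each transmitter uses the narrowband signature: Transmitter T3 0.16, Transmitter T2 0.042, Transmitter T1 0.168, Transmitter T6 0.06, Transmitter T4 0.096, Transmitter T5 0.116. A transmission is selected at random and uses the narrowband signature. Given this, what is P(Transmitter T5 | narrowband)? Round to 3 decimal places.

0.030

Prior × likelihood for each hypothesis:
  Transmitter T3: 0.42 × 0.16 = 0.0672
  Transmitter T2: 0.17 × 0.042 = 0.00714
  Transmitter T1: 0.11 × 0.168 = 0.01848
  Transmitter T6: 0.14 × 0.06 = 0.0084
  Transmitter T4: 0.13 × 0.096 = 0.01248
  Transmitter T5: 0.03 × 0.116 = 0.00348
Sum = 0.11718.
P(Transmitter T5 | evidence) = 0.00348 / 0.11718 ≈ 0.030.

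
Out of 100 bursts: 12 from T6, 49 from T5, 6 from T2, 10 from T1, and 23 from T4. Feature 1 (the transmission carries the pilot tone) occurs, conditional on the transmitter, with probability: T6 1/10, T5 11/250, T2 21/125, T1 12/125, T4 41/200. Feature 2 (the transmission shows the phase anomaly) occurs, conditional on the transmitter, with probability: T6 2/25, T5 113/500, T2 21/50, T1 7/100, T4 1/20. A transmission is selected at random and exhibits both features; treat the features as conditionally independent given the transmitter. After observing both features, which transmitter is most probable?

By Bayes' rule, posterior ∝ prior × likelihood:
  T6: 0.12 × 0.1 × 0.08 = 0.00096
  T5: 0.49 × 0.044 × 0.226 = 0.00487256
  T2: 0.06 × 0.168 × 0.42 = 0.0042336
  T1: 0.1 × 0.096 × 0.07 = 0.000672
  T4: 0.23 × 0.205 × 0.05 = 0.0023575
Total = 0.01309566.
Largest term belongs to T5, so T5 is most probable.

T5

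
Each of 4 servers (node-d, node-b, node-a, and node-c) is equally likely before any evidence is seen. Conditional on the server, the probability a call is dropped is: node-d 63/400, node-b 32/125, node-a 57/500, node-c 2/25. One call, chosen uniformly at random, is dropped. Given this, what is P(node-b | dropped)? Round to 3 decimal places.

Since the prior is uniform, the posterior is proportional to the likelihood:
  node-d: 0.1575
  node-b: 0.256
  node-a: 0.114
  node-c: 0.08
Normalizing constant = 0.6075.
P(node-b | evidence) = 0.256 / 0.6075 ≈ 0.421.

0.421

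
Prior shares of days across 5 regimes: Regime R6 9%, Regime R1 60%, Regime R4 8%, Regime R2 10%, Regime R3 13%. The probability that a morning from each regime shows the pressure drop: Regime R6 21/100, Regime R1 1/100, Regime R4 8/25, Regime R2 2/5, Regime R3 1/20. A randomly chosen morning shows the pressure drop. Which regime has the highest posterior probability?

Regime R2

Unnormalized posteriors (prior × likelihood):
  Regime R6: 0.09 × 0.21 = 0.0189
  Regime R1: 0.6 × 0.01 = 0.006
  Regime R4: 0.08 × 0.32 = 0.0256
  Regime R2: 0.1 × 0.4 = 0.04
  Regime R3: 0.13 × 0.05 = 0.0065
Sum = 0.097.
Largest term belongs to Regime R2, so Regime R2 is most probable.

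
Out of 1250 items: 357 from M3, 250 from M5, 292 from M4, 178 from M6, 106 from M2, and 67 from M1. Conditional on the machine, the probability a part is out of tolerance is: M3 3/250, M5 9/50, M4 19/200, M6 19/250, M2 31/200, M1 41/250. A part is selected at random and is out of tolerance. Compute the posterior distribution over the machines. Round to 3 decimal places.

Prior × likelihood for each hypothesis:
  M3: 0.2856 × 0.012 = 0.0034272
  M5: 0.2 × 0.18 = 0.036
  M4: 0.2336 × 0.095 = 0.022192
  M6: 0.1424 × 0.076 = 0.0108224
  M2: 0.0848 × 0.155 = 0.013144
  M1: 0.0536 × 0.164 = 0.0087904
Normalizing constant = 0.094376.
P(M3 | oversize) = 0.0034272/0.094376 ≈ 0.036
P(M5 | oversize) = 0.036/0.094376 ≈ 0.381
P(M4 | oversize) = 0.022192/0.094376 ≈ 0.235
P(M6 | oversize) = 0.0108224/0.094376 ≈ 0.115
P(M2 | oversize) = 0.013144/0.094376 ≈ 0.139
P(M1 | oversize) = 0.0087904/0.094376 ≈ 0.093
(Check: 0.036+0.381+0.235+0.115+0.139+0.093 = 0.999.)

M3 0.036, M5 0.381, M4 0.235, M6 0.115, M2 0.139, M1 0.093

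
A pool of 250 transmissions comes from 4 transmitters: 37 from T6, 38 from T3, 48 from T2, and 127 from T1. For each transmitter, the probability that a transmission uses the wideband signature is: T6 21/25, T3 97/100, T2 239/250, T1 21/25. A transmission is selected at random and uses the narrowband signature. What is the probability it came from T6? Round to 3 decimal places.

0.201

Taking complements, P(narrowband | each) = T6 0.16, T3 0.03, T2 0.044, T1 0.16.
Unnormalized posteriors (prior × likelihood):
  T6: 0.148 × 0.16 = 0.02368
  T3: 0.152 × 0.03 = 0.00456
  T2: 0.192 × 0.044 = 0.008448
  T1: 0.508 × 0.16 = 0.08128
Total = 0.117968.
P(T6 | evidence) = 0.02368 / 0.117968 ≈ 0.201.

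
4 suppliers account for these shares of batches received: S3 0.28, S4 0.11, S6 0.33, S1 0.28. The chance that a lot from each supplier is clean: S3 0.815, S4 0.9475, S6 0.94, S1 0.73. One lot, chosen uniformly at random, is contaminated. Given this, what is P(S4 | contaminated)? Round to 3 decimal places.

0.038

Taking complements, P(contaminated | each) = S3 0.185, S4 0.0525, S6 0.06, S1 0.27.
Compute prior × likelihood for every hypothesis:
  S3: 0.28 × 0.185 = 0.0518
  S4: 0.11 × 0.0525 = 0.005775
  S6: 0.33 × 0.06 = 0.0198
  S1: 0.28 × 0.27 = 0.0756
Normalizing constant = 0.152975.
P(S4 | evidence) = 0.005775 / 0.152975 ≈ 0.038.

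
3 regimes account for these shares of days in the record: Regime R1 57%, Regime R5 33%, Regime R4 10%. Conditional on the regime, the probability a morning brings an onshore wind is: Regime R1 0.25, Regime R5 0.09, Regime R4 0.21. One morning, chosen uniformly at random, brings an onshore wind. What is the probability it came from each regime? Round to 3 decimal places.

Regime R1 0.738, Regime R5 0.154, Regime R4 0.109

Prior × likelihood for each hypothesis:
  Regime R1: 0.57 × 0.25 = 0.1425
  Regime R5: 0.33 × 0.09 = 0.0297
  Regime R4: 0.1 × 0.21 = 0.021
Sum = 0.1932.
P(Regime R1 | onshore) = 0.1425/0.1932 ≈ 0.738
P(Regime R5 | onshore) = 0.0297/0.1932 ≈ 0.154
P(Regime R4 | onshore) = 0.021/0.1932 ≈ 0.109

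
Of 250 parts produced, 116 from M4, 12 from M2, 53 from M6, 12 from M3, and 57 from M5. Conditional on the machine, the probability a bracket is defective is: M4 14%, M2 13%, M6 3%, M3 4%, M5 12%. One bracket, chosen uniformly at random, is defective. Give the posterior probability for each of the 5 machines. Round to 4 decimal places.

M4 0.6080, M2 0.0584, M6 0.0595, M3 0.0180, M5 0.2561

Prior × likelihood for each hypothesis:
  M4: 0.464 × 0.14 = 0.06496
  M2: 0.048 × 0.13 = 0.00624
  M6: 0.212 × 0.03 = 0.00636
  M3: 0.048 × 0.04 = 0.00192
  M5: 0.228 × 0.12 = 0.02736
Total = 0.10684.
P(M4 | defective) = 0.06496/0.10684 ≈ 0.6080
P(M2 | defective) = 0.00624/0.10684 ≈ 0.0584
P(M6 | defective) = 0.00636/0.10684 ≈ 0.0595
P(M3 | defective) = 0.00192/0.10684 ≈ 0.0180
P(M5 | defective) = 0.02736/0.10684 ≈ 0.2561
(Check: 0.6080+0.0584+0.0595+0.0180+0.2561 = 1.0000.)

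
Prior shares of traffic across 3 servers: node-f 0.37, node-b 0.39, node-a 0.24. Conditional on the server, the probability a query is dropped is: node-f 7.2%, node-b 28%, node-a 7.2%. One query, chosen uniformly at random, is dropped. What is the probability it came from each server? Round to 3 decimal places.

node-f 0.174, node-b 0.713, node-a 0.113

Unnormalized posteriors (prior × likelihood):
  node-f: 0.37 × 0.072 = 0.02664
  node-b: 0.39 × 0.28 = 0.1092
  node-a: 0.24 × 0.072 = 0.01728
Total = 0.15312.
P(node-f | dropped) = 0.02664/0.15312 ≈ 0.174
P(node-b | dropped) = 0.1092/0.15312 ≈ 0.713
P(node-a | dropped) = 0.01728/0.15312 ≈ 0.113
(Check: 0.174+0.713+0.113 = 1.000.)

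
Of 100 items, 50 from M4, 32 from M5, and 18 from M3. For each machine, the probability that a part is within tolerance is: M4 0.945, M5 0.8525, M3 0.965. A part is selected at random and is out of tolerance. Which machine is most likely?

M5

Taking complements, P(oversize | each) = M4 0.055, M5 0.1475, M3 0.035.
By Bayes' rule, posterior ∝ prior × likelihood:
  M4: 0.5 × 0.055 = 0.0275
  M5: 0.32 × 0.1475 = 0.0472
  M3: 0.18 × 0.035 = 0.0063
Normalizing constant = 0.081.
Largest term belongs to M5, so M5 is most probable.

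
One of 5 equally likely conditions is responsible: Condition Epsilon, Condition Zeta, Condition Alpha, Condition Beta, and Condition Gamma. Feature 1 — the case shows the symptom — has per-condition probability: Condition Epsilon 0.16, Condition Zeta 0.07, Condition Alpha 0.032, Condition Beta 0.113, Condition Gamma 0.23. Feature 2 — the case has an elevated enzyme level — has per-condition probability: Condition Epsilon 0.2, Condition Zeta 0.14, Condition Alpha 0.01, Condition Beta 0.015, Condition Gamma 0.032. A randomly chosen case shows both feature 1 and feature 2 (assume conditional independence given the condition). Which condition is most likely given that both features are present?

Since the prior is uniform, the posterior is proportional to the likelihood:
  Condition Epsilon: 0.16 × 0.2 = 0.032
  Condition Zeta: 0.07 × 0.14 = 0.0098
  Condition Alpha: 0.032 × 0.01 = 0.00032
  Condition Beta: 0.113 × 0.015 = 0.001695
  Condition Gamma: 0.23 × 0.032 = 0.00736
Normalizing constant = 0.051175.
Largest term belongs to Condition Epsilon, so Condition Epsilon is most probable.

Condition Epsilon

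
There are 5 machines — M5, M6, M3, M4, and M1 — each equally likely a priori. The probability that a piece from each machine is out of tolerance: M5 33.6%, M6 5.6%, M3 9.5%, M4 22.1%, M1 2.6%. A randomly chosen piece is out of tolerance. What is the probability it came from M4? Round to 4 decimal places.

0.3011

Since the prior is uniform, the posterior is proportional to the likelihood:
  M5: 0.336
  M6: 0.056
  M3: 0.095
  M4: 0.221
  M1: 0.026
Normalizing constant = 0.734.
P(M4 | evidence) = 0.221 / 0.734 ≈ 0.3011.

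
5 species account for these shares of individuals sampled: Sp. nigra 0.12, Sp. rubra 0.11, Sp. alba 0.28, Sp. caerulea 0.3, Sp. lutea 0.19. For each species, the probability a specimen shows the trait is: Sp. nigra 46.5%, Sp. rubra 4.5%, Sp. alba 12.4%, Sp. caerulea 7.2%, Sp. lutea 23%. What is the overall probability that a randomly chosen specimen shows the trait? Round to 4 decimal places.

0.1608

Compute prior × likelihood for every hypothesis:
  Sp. nigra: 0.12 × 0.465 = 0.0558
  Sp. rubra: 0.11 × 0.045 = 0.00495
  Sp. alba: 0.28 × 0.124 = 0.03472
  Sp. caerulea: 0.3 × 0.072 = 0.0216
  Sp. lutea: 0.19 × 0.23 = 0.0437
P(trait) = 0.0558 + 0.00495 + 0.03472 + 0.0216 + 0.0437 = 0.16077 → 0.1608.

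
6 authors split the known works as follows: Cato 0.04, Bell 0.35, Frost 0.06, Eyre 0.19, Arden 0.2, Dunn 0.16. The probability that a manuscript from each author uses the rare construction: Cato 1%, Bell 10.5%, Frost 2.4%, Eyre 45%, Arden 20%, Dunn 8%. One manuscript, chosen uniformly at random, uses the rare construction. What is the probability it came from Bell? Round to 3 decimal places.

Prior × likelihood for each hypothesis:
  Cato: 0.04 × 0.01 = 0.0004
  Bell: 0.35 × 0.105 = 0.03675
  Frost: 0.06 × 0.024 = 0.00144
  Eyre: 0.19 × 0.45 = 0.0855
  Arden: 0.2 × 0.2 = 0.04
  Dunn: 0.16 × 0.08 = 0.0128
Sum = 0.17689.
P(Bell | evidence) = 0.03675 / 0.17689 ≈ 0.208.

0.208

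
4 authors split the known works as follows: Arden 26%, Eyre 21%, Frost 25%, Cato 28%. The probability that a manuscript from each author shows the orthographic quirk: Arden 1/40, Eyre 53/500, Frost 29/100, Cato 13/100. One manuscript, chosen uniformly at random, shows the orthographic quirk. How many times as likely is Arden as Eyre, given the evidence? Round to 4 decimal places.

By Bayes' rule, posterior ∝ prior × likelihood:
  Arden: 0.26 × 0.025 = 0.0065
  Eyre: 0.21 × 0.106 = 0.02226
  Frost: 0.25 × 0.29 = 0.0725
  Cato: 0.28 × 0.13 = 0.0364
Sum = 0.13766.
The ratio is 0.0065 / 0.02226 (the normalizer cancels) = 0.2920.

0.2920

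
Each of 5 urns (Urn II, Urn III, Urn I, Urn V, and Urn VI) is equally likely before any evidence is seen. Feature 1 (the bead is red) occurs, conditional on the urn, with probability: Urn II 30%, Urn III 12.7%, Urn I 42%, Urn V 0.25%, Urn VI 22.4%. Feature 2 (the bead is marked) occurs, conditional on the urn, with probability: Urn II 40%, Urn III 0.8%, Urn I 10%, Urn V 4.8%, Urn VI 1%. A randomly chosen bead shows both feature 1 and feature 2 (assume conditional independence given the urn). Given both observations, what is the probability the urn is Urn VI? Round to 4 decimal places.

0.0135

Since the prior is uniform, the posterior is proportional to the likelihood:
  Urn II: 0.3 × 0.4 = 0.12
  Urn III: 0.127 × 0.008 = 0.001016
  Urn I: 0.42 × 0.1 = 0.042
  Urn V: 0.0025 × 0.048 = 0.00012
  Urn VI: 0.224 × 0.01 = 0.00224
Total = 0.165376.
P(Urn VI | evidence) = 0.00224 / 0.165376 ≈ 0.0135.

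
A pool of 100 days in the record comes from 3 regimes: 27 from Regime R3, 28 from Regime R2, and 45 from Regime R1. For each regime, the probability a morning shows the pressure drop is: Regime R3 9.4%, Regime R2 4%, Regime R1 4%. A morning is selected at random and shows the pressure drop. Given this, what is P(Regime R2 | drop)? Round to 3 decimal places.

0.205

Compute prior × likelihood for every hypothesis:
  Regime R3: 0.27 × 0.094 = 0.02538
  Regime R2: 0.28 × 0.04 = 0.0112
  Regime R1: 0.45 × 0.04 = 0.018
Total = 0.05458.
P(Regime R2 | evidence) = 0.0112 / 0.05458 ≈ 0.205.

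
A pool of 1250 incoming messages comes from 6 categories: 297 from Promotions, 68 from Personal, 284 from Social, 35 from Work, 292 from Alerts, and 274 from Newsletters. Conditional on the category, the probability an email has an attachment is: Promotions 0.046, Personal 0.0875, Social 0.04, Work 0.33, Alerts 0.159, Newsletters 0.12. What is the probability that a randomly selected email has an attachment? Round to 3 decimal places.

0.097

Unnormalized posteriors (prior × likelihood):
  Promotions: 0.2376 × 0.046 = 0.0109296
  Personal: 0.0544 × 0.0875 = 0.00476
  Social: 0.2272 × 0.04 = 0.009088
  Work: 0.028 × 0.33 = 0.00924
  Alerts: 0.2336 × 0.159 = 0.0371424
  Newsletters: 0.2192 × 0.12 = 0.026304
P(attachment) = 0.0109296 + 0.00476 + 0.009088 + 0.00924 + 0.0371424 + 0.026304 = 0.097464 → 0.097.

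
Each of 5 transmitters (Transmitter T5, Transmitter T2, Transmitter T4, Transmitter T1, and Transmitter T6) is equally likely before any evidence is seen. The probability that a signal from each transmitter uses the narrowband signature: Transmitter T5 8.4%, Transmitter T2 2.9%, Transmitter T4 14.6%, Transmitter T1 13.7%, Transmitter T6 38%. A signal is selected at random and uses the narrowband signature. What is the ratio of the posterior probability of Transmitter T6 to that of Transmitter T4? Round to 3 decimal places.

2.603

With a uniform prior (1/5 each), posterior ∝ likelihood:
  Transmitter T5: 0.084
  Transmitter T2: 0.029
  Transmitter T4: 0.146
  Transmitter T1: 0.137
  Transmitter T6: 0.38
Normalizing constant = 0.776.
The ratio is 0.38 / 0.146 (the normalizer cancels) = 2.603.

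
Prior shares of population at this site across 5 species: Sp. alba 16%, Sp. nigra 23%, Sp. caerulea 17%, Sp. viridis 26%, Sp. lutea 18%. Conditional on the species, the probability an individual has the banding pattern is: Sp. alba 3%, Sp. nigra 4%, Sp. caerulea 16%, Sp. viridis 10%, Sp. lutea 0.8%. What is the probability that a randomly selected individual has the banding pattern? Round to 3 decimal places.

0.069

Prior × likelihood for each hypothesis:
  Sp. alba: 0.16 × 0.03 = 0.0048
  Sp. nigra: 0.23 × 0.04 = 0.0092
  Sp. caerulea: 0.17 × 0.16 = 0.0272
  Sp. viridis: 0.26 × 0.1 = 0.026
  Sp. lutea: 0.18 × 0.008 = 0.00144
P(banded) = 0.0048 + 0.0092 + 0.0272 + 0.026 + 0.00144 = 0.06864 → 0.069.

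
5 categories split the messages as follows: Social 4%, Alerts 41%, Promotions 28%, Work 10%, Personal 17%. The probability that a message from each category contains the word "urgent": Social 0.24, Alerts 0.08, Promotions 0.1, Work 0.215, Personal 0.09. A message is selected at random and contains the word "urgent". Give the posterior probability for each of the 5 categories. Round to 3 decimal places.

Social 0.090, Alerts 0.306, Promotions 0.261, Work 0.201, Personal 0.143

Unnormalized posteriors (prior × likelihood):
  Social: 0.04 × 0.24 = 0.0096
  Alerts: 0.41 × 0.08 = 0.0328
  Promotions: 0.28 × 0.1 = 0.028
  Work: 0.1 × 0.215 = 0.0215
  Personal: 0.17 × 0.09 = 0.0153
Normalizing constant = 0.1072.
P(Social | urgent-flag) = 0.0096/0.1072 ≈ 0.090
P(Alerts | urgent-flag) = 0.0328/0.1072 ≈ 0.306
P(Promotions | urgent-flag) = 0.028/0.1072 ≈ 0.261
P(Work | urgent-flag) = 0.0215/0.1072 ≈ 0.201
P(Personal | urgent-flag) = 0.0153/0.1072 ≈ 0.143
(Check: 0.090+0.306+0.261+0.201+0.143 = 1.001.)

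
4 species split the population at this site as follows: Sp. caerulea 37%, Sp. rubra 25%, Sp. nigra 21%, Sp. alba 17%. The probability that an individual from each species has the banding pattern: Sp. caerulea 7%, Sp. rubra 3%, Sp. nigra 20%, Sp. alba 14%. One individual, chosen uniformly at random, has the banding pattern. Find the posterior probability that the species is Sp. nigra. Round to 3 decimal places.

By Bayes' rule, posterior ∝ prior × likelihood:
  Sp. caerulea: 0.37 × 0.07 = 0.0259
  Sp. rubra: 0.25 × 0.03 = 0.0075
  Sp. nigra: 0.21 × 0.2 = 0.042
  Sp. alba: 0.17 × 0.14 = 0.0238
Total = 0.0992.
P(Sp. nigra | evidence) = 0.042 / 0.0992 ≈ 0.423.

0.423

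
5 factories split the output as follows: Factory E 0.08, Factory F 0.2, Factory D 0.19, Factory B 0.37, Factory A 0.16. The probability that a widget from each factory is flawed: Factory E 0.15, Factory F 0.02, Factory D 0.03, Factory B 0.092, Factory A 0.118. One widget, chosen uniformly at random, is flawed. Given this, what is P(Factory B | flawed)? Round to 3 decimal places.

0.456

By Bayes' rule, posterior ∝ prior × likelihood:
  Factory E: 0.08 × 0.15 = 0.012
  Factory F: 0.2 × 0.02 = 0.004
  Factory D: 0.19 × 0.03 = 0.0057
  Factory B: 0.37 × 0.092 = 0.03404
  Factory A: 0.16 × 0.118 = 0.01888
Normalizing constant = 0.07462.
P(Factory B | evidence) = 0.03404 / 0.07462 ≈ 0.456.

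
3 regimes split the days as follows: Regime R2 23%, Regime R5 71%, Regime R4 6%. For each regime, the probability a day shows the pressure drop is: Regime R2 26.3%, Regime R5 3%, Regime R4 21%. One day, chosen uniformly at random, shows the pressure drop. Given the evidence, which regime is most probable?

Regime R2

Compute prior × likelihood for every hypothesis:
  Regime R2: 0.23 × 0.263 = 0.06049
  Regime R5: 0.71 × 0.03 = 0.0213
  Regime R4: 0.06 × 0.21 = 0.0126
Normalizing constant = 0.09439.
Largest term belongs to Regime R2, so Regime R2 is most probable.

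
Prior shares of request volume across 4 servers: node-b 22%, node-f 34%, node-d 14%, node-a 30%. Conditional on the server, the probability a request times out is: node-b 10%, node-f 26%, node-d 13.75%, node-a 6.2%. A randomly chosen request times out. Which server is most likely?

node-f

Unnormalized posteriors (prior × likelihood):
  node-b: 0.22 × 0.1 = 0.022
  node-f: 0.34 × 0.26 = 0.0884
  node-d: 0.14 × 0.1375 = 0.01925
  node-a: 0.3 × 0.062 = 0.0186
Normalizing constant = 0.14825.
Largest term belongs to node-f, so node-f is most probable.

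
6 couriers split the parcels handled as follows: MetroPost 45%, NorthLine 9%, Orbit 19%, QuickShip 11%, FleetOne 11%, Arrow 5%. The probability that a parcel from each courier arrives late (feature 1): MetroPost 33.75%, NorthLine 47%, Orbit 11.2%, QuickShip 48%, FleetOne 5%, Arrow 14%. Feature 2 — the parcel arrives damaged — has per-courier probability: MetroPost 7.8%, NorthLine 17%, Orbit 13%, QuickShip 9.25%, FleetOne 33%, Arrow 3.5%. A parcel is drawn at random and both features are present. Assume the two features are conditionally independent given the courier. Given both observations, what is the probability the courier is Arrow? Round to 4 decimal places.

0.0085

By Bayes' rule, posterior ∝ prior × likelihood:
  MetroPost: 0.45 × 0.3375 × 0.078 = 0.01184625
  NorthLine: 0.09 × 0.47 × 0.17 = 0.007191
  Orbit: 0.19 × 0.112 × 0.13 = 0.0027664
  QuickShip: 0.11 × 0.48 × 0.0925 = 0.004884
  FleetOne: 0.11 × 0.05 × 0.33 = 0.001815
  Arrow: 0.05 × 0.14 × 0.035 = 0.000245
Sum = 0.02874765.
P(Arrow | evidence) = 0.000245 / 0.02874765 ≈ 0.0085.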